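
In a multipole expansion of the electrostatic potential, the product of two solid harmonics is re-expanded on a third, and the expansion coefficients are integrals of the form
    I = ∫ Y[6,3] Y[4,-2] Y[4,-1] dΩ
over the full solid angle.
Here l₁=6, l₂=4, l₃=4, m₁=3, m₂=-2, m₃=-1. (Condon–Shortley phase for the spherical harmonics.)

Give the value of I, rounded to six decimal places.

m-sum 0 ✓  L=14 even ✓  2≤4≤10 ✓
Π(2lᵢ+1) = 13×9×9 = 1053
triangle coeff Δ(6,4,4) = 1/1261260
Σ_t [2,4]: t=2:+1/4608 t=3:−1/1296 t=4:+1/4608 = -7/20736
(3j)²=20/1287 [(6 4 4; 0 0 0)], sign=-1
Σ_t [0,2]: t=0:+1/51840 t=1:−1/5760 t=2:+1/11520 = -7/103680
(3j)²=7/858 [(6 4 4; 3 -2 -1)], sign=+1
⇒ 4πI² = 210/1573
I = (-1)√(210/1573/(4π)) = -0.10307192

-0.103072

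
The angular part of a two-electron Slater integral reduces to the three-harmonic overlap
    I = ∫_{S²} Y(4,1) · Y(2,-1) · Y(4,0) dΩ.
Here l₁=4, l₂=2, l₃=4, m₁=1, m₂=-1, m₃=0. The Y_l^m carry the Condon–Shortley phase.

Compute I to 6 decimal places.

-0.044869

Checks pass: Σm=0; 10 even; l₃=4∈[2,6].
(2·4+1)(2·2+1)(2·4+1) = 405
Δ: 2! 6! 2! / 11! → 1/13860
sum: t=0:+1/192 t=1:−1/36 t=2:+1/192 = -5/288
3j²(4 2 4; 0 0 0) = Δ·Π!·Σ² = 20/693  (sign -1)
sum: t=0:+1/72 t=1:−1/96 = 1/288
3j²(4 2 4; 1 -1 0) = Δ·Π!·Σ² = 1/462  (sign +1)
combine: 4πI² = 405·20/693·1/462 = 150/5929
take √, sign -1: I = -0.04486937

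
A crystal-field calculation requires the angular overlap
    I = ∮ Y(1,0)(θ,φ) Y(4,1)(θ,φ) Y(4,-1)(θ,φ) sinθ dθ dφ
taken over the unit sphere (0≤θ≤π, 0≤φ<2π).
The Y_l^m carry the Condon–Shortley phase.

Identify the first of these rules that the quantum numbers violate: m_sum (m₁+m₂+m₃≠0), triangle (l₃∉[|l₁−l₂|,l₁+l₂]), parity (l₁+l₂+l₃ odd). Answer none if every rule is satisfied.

parity

azimuthal sum: 0 + 1 − 1 = 0  ✓
3 ≤ 4 ≤ 5 (triangle on l)  ✓
L = 1 + 4 + 4 = 9 (odd)  ✗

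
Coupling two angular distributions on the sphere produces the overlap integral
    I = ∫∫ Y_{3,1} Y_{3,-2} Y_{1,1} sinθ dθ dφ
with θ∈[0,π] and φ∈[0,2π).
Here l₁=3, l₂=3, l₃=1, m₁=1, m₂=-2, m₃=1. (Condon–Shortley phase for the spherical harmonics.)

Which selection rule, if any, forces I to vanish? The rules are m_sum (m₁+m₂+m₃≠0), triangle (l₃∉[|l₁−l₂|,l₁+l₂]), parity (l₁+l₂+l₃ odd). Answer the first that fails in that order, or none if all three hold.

Σmᵢ = 0  ✓
l₃∈[|l₁−l₂|,l₁+l₂]=[0,6], have l₃=1  ✓
Σlᵢ = 7 ⇒ odd  ✗

parity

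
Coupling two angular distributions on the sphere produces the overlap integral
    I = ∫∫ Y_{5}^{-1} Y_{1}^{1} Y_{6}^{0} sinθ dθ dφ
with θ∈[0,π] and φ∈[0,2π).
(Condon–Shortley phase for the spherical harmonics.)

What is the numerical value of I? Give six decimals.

0.158246

Rules hold: Σm=0, L=12 even, 4≤6≤6.
N = 11·3·13 = 429
Δ = 0!·10!·2!/13! = 1/858
Racah Σ t=0..0: t=0:+1/14400 = 1/14400
⇒ 3j(5 1 6; 0 0 0)² = 6/143, sgn +1
Racah Σ t=0..0: t=0:+1/34560 = 1/34560
⇒ 3j(5 1 6; -1 1 0)² = 5/286, sgn +1
4πI² = N·(3j₀)²·(3jₘ)² = 45/143
I = +1·√(0.314685/4π) = 0.15824621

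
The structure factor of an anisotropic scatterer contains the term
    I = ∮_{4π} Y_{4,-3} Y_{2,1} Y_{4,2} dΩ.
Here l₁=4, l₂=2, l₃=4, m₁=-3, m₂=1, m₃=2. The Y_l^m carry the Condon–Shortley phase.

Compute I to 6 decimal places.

-0.187702

Rules hold: Σm=0, L=10 even, 2≤4≤6.
N = 9·5·9 = 405
Δ = 2!·6!·2!/11! = 1/13860
Racah Σ t=0..2: t=0:+1/192 t=1:−1/36 t=2:+1/192 = -5/288
⇒ 3j(4 2 4; 0 0 0)² = 20/693, sgn -1
Racah Σ t=1..2: t=1:−1/1440 t=2:+1/240 = 1/288
⇒ 3j(4 2 4; -3 1 2)² = 5/132, sgn +1
4πI² = N·(3j₀)²·(3jₘ)² = 375/847
I = -1·√(0.442739/4π) = -0.18770204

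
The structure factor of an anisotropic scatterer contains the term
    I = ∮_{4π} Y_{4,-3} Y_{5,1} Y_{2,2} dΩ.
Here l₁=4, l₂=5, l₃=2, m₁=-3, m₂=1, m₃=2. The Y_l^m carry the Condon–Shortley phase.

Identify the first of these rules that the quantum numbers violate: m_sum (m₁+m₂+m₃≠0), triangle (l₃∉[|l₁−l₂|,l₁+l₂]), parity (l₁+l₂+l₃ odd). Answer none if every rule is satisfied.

parity

Σmᵢ = 0  ✓
l₃∈[|l₁−l₂|,l₁+l₂]=[1,9], have l₃=2  ✓
Σlᵢ = 11 ⇒ odd  ✗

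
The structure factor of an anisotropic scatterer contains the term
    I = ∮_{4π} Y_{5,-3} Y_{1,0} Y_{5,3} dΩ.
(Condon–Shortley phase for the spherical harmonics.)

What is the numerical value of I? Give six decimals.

l₁+l₂+l₃=11 is odd: 3j(l;000)=0 ⇒ I=0

0.000000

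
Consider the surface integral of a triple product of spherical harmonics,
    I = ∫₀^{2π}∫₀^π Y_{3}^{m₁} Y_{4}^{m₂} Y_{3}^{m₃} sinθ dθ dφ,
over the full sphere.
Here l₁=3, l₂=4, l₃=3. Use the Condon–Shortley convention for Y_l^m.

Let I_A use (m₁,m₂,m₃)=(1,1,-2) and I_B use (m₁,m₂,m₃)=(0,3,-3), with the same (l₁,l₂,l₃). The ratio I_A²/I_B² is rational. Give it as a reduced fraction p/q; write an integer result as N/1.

Same 3,4,3: normalisation and zero-m 3j drop out of the ratio.
A: Δ: 4! 2! 4! / 11! → 1/34650; sum: t=1:−1/144 t=2:+1/48 = 1/72; 3j²(3 4 3; 1 1 -2) = Δ·Π!·Σ² = 16/693  (sign -1)
B: Δ: 4! 2! 4! / 11! → 1/34650; sum: t=3:−1/288 = -1/288; 3j²(3 4 3; 0 3 -3) = Δ·Π!·Σ² = 1/22  (sign -1)
I_A²/I_B² = (16/693)/(1/22) = 32/63

32/63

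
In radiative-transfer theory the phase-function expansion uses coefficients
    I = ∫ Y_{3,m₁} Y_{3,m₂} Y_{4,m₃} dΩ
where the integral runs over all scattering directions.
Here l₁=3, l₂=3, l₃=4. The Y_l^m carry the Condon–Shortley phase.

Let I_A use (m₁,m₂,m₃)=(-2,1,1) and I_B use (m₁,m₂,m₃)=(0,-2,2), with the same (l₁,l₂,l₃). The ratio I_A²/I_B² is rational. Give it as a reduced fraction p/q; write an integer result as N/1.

32/3

l's match ⇒ only the (l;m) 3-j factors differ between A and B.
A: triangle coeff Δ(3,3,4) = 1/34650; Σ_t [1,2]: t=1:−1/144 t=2:+1/48 = 1/72; (3j)²=16/693 [(3 3 4; -2 1 1)], sign=-1
B: triangle coeff Δ(3,3,4) = 1/34650; Σ_t [0,1]: t=0:+1/72 t=1:−1/96 = 1/288; (3j)²=1/462 [(3 3 4; 0 -2 2)], sign=+1
I_A²/I_B² = (16/693)/(1/462) = 32/3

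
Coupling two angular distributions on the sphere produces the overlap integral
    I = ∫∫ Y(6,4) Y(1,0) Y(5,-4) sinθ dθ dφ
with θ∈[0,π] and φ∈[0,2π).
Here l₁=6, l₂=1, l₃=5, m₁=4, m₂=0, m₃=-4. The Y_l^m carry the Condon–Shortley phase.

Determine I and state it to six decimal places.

0.182727

Rules hold: Σm=0, L=12 even, 5≤5≤7.
N = 13·3·11 = 429
Δ = 2!·10!·0!/13! = 1/858
Racah Σ t=1..1: t=1:−1/14400 = -1/14400
⇒ 3j(6 1 5; 0 0 0)² = 6/143, sgn +1
Racah Σ t=1..1: t=1:−1/362880 = -1/362880
⇒ 3j(6 1 5; 4 0 -4)² = 10/429, sgn +1
4πI² = N·(3j₀)²·(3jₘ)² = 60/143
I = +1·√(0.41958/4π) = 0.18272698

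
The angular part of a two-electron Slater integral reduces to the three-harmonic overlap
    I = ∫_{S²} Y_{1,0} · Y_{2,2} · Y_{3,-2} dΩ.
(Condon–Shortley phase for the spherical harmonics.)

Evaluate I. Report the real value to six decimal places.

Rules hold: Σm=0, L=6 even, 1≤3≤3.
N = 3·5·7 = 105
Δ = 0!·2!·4!/7! = 1/105
Racah Σ t=0..0: t=0:+1/4 = 1/4
⇒ 3j(1 2 3; 0 0 0)² = 3/35, sgn -1
Racah Σ t=0..0: t=0:+1/24 = 1/24
⇒ 3j(1 2 3; 0 2 -2)² = 1/21, sgn -1
4πI² = N·(3j₀)²·(3jₘ)² = 3/7
I = +1·√(0.428571/4π) = 0.18467439

0.184674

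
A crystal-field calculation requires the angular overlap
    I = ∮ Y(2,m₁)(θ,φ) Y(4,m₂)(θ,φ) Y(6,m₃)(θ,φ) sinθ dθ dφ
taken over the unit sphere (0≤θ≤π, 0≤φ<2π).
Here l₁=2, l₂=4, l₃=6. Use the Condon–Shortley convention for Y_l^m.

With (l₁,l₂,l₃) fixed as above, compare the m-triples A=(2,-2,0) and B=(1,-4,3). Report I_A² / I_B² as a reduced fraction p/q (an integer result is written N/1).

5/3

Shared (l₁,l₂,l₃)=(2,4,6): N and (l;000)² cancel in I_A²/I_B².
A: Δ = 0!·4!·8!/13! = 1/6435; Racah Σ t=0..0: t=0:+1/34560 = 1/34560; ⇒ 3j(2 4 6; 2 -2 0)² = 1/429, sgn +1
B: Δ = 0!·4!·8!/13! = 1/6435; Racah Σ t=0..0: t=0:+1/241920 = 1/241920; ⇒ 3j(2 4 6; 1 -4 3)² = 1/715, sgn -1
I_A²/I_B² = (1/429)/(1/715) = 5/3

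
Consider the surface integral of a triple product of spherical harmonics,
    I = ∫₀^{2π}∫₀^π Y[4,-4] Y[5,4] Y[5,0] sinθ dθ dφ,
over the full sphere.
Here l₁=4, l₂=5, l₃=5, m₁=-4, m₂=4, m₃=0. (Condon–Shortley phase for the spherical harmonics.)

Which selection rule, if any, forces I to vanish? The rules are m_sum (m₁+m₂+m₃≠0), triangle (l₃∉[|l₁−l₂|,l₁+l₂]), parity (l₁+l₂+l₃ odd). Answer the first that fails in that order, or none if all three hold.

m₁+m₂+m₃ = -4 + 4 + 0 = 0  ✓
triangle: |4−5|=1 ≤ l₃=5 ≤ 4+5=9  ✓
parity: l₁+l₂+l₃ = 14 is even  ✓

none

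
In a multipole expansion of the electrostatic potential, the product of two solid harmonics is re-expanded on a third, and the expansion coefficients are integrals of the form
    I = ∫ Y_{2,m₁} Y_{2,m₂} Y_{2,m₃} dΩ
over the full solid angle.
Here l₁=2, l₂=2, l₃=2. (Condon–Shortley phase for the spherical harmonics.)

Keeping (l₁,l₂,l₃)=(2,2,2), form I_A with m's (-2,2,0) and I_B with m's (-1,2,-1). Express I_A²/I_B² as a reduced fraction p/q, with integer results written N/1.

Shared (l₁,l₂,l₃)=(2,2,2): N and (l;000)² cancel in I_A²/I_B².
A: Δ = 2!·2!·2!/7! = 1/630; Racah Σ t=2..2: t=2:+1/8 = 1/8; ⇒ 3j(2 2 2; -2 2 0)² = 2/35, sgn +1
B: Δ = 2!·2!·2!/7! = 1/630; Racah Σ t=2..2: t=2:+1/4 = 1/4; ⇒ 3j(2 2 2; -1 2 -1)² = 3/35, sgn -1
I_A²/I_B² = (2/35)/(3/35) = 2/3

2/3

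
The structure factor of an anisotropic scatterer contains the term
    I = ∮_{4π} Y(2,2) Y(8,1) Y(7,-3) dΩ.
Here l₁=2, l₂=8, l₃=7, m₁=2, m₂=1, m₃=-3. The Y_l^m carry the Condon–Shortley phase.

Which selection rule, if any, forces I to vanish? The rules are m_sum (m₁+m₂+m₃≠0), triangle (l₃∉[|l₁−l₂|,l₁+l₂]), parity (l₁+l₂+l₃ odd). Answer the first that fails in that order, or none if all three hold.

parity

m₁+m₂+m₃ = 2 + 1 − 3 = 0  ✓
triangle: |2−8|=6 ≤ l₃=7 ≤ 2+8=10  ✓
parity: l₁+l₂+l₃ = 17 is odd  ✗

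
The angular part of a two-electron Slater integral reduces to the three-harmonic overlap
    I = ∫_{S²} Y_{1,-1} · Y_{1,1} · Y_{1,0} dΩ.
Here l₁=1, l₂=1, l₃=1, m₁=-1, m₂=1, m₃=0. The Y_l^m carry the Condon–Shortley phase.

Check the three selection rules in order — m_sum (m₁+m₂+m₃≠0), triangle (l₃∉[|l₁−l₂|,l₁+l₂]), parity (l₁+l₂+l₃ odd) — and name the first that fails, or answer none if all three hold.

Σmᵢ = 0  ✓
l₃∈[|l₁−l₂|,l₁+l₂]=[0,2], have l₃=1  ✓
Σlᵢ = 3 ⇒ odd  ✗

parity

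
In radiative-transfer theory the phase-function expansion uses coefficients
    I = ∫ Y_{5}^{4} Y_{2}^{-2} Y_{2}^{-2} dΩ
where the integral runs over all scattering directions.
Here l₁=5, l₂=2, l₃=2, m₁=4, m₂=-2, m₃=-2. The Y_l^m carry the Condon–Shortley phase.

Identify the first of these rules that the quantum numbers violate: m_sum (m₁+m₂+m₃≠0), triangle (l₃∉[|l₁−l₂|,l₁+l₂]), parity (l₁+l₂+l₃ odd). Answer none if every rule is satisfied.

triangle

azimuthal sum: 4 − 2 − 2 = 0  ✓
3 ≤ 2 ≤ 7 (triangle on l)  ✗
L = 5 + 2 + 2 = 9 (odd)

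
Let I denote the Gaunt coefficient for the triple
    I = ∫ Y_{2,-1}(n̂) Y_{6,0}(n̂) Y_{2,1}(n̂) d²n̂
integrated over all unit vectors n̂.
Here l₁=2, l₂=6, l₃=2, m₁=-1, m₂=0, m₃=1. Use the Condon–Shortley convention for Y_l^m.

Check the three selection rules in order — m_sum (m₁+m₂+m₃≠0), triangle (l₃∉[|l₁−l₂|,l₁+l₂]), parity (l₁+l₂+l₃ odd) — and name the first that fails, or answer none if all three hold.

azimuthal sum: -1 + 0 + 1 = 0  ✓
4 ≤ 2 ≤ 8 (triangle on l)  ✗
L = 2 + 6 + 2 = 10 (even)

triangle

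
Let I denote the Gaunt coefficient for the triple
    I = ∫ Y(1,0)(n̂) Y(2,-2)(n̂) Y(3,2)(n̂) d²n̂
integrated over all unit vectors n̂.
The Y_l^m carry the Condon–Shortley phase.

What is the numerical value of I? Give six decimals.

Checks pass: Σm=0; 6 even; l₃=3∈[1,3].
(2·1+1)(2·2+1)(2·3+1) = 105
Δ: 0! 2! 4! / 7! → 1/105
sum: t=0:+1/4 = 1/4
3j²(1 2 3; 0 0 0) = Δ·Π!·Σ² = 3/35  (sign -1)
sum: t=0:+1/24 = 1/24
3j²(1 2 3; 0 -2 2) = Δ·Π!·Σ² = 1/21  (sign -1)
combine: 4πI² = 105·3/35·1/21 = 3/7
take √, sign +1: I = 0.18467439

0.184674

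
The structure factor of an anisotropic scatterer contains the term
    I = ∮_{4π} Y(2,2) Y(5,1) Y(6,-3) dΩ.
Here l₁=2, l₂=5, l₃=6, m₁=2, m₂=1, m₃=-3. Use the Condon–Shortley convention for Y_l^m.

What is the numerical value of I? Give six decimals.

0.000000

Σlᵢ=13 odd — θ-integrand is odd under cosθ→−cosθ; I=0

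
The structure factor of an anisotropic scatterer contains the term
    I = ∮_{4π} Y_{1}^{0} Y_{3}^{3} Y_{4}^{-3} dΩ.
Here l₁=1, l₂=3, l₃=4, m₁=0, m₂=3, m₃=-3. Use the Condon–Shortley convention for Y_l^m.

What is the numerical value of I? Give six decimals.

Rules hold: Σm=0, L=8 even, 2≤4≤4.
N = 3·7·9 = 189
Δ = 0!·2!·6!/9! = 1/252
Racah Σ t=0..0: t=0:+1/36 = 1/36
⇒ 3j(1 3 4; 0 0 0)² = 4/63, sgn +1
Racah Σ t=0..0: t=0:+1/720 = 1/720
⇒ 3j(1 3 4; 0 3 -3)² = 1/36, sgn -1
4πI² = N·(3j₀)²·(3jₘ)² = 1/3
I = -1·√(0.333333/4π) = -0.16286750

-0.162868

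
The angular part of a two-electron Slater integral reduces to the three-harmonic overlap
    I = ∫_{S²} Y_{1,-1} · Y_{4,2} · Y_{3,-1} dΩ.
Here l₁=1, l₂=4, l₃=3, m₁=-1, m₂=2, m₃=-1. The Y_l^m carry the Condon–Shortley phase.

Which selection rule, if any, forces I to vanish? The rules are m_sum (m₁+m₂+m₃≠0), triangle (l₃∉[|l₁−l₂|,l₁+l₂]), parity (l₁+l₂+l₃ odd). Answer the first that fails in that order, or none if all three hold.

m₁+m₂+m₃ = -1 + 2 − 1 = 0  ✓
triangle: |1−4|=3 ≤ l₃=3 ≤ 1+4=5  ✓
parity: l₁+l₂+l₃ = 8 is even  ✓

none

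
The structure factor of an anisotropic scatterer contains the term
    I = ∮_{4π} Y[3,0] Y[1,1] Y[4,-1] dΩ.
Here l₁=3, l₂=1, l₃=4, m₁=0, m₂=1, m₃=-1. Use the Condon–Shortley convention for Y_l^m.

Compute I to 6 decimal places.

Rules hold: Σm=0, L=8 even, 2≤4≤4.
N = 7·3·9 = 189
Δ = 0!·6!·2!/9! = 1/252
Racah Σ t=0..0: t=0:+1/36 = 1/36
⇒ 3j(3 1 4; 0 0 0)² = 4/63, sgn +1
Racah Σ t=0..0: t=0:+1/72 = 1/72
⇒ 3j(3 1 4; 0 1 -1)² = 5/126, sgn -1
4πI² = N·(3j₀)²·(3jₘ)² = 10/21
I = -1·√(0.47619/4π) = -0.19466390

-0.194664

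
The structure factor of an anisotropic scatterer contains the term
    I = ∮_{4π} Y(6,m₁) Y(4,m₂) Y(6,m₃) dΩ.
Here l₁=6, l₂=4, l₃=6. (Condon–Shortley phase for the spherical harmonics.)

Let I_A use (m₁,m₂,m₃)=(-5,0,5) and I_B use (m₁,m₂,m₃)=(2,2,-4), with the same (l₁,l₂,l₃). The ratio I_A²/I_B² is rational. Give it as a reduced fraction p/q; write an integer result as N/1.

1452/529

l's match ⇒ only the (l;m) 3-j factors differ between A and B.
A: triangle coeff Δ(6,4,6) = 1/15315300; Σ_t [3,4]: t=3:−1/1451520 t=4:+1/2903040 = -1/2903040; (3j)²=11/1547 [(6 4 6; -5 0 5)], sign=+1
B: triangle coeff Δ(6,4,6) = 1/15315300; Σ_t [2,4]: t=2:+1/138240 t=3:−1/181440 t=4:+1/3870720 = 23/11612160; (3j)²=529/204204 [(6 4 6; 2 2 -4)], sign=+1
I_A²/I_B² = (11/1547)/(529/204204) = 1452/529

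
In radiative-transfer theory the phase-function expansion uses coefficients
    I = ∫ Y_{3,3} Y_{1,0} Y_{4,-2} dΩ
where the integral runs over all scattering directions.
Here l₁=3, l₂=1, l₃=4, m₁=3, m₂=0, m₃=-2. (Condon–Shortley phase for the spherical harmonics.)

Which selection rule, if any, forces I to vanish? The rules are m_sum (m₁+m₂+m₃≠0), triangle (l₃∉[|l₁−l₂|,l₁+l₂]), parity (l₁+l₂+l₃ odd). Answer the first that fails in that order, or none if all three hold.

m_sum

Σmᵢ = 1  ✗
l₃∈[|l₁−l₂|,l₁+l₂]=[2,4], have l₃=4
Σlᵢ = 8 ⇒ even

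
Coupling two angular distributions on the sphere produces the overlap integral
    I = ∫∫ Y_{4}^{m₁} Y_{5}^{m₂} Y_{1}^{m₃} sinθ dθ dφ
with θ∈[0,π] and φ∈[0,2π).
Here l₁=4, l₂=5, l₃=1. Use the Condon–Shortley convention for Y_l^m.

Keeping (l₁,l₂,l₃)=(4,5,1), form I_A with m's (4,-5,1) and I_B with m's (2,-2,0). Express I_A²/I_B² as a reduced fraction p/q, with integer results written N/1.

l's match ⇒ only the (l;m) 3-j factors differ between A and B.
A: triangle coeff Δ(4,5,1) = 1/495; Σ_t [0,0]: t=0:+1/80640 = 1/80640; (3j)²=1/11 [(4 5 1; 4 -5 1)], sign=+1
B: triangle coeff Δ(4,5,1) = 1/495; Σ_t [2,2]: t=2:+1/1440 = 1/1440; (3j)²=7/165 [(4 5 1; 2 -2 0)], sign=-1
I_A²/I_B² = (1/11)/(7/165) = 15/7

15/7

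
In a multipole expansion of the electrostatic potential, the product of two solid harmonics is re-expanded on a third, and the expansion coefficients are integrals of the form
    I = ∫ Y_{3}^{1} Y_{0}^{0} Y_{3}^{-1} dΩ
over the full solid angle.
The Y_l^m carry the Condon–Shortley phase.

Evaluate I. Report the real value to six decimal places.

m-sum 0 ✓  L=6 even ✓  3≤3≤3 ✓
Π(2lᵢ+1) = 7×1×7 = 49
triangle coeff Δ(3,0,3) = 1/7
Σ_t [0,0]: t=0:+1/36 = 1/36
(3j)²=1/7 [(3 0 3; 0 0 0)], sign=-1
Σ_t [0,0]: t=0:+1/48 = 1/48
(3j)²=1/7 [(3 0 3; 1 0 -1)], sign=+1
⇒ 4πI² = 1/1
I = (-1)√(1/1/(4π)) = -0.28209479

-0.282095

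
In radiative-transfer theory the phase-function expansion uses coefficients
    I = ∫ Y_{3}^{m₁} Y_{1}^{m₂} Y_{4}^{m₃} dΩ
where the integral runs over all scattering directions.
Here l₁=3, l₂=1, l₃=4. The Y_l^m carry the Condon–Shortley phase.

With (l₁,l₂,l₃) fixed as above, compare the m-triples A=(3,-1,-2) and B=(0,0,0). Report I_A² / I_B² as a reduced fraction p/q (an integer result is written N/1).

Shared (l₁,l₂,l₃)=(3,1,4): N and (l;000)² cancel in I_A²/I_B².
A: Δ = 0!·6!·2!/9! = 1/252; Racah Σ t=0..0: t=0:+1/1440 = 1/1440; ⇒ 3j(3 1 4; 3 -1 -2)² = 1/252, sgn +1
B: Δ = 0!·6!·2!/9! = 1/252; Racah Σ t=0..0: t=0:+1/36 = 1/36; ⇒ 3j(3 1 4; 0 0 0)² = 4/63, sgn +1
I_A²/I_B² = (1/252)/(4/63) = 1/16

1/16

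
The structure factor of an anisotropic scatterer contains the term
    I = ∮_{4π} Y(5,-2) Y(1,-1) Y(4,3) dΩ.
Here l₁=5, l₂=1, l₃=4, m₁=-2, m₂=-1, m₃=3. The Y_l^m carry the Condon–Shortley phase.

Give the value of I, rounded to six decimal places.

m-sum 0 ✓  L=10 even ✓  4≤4≤6 ✓
Π(2lᵢ+1) = 11×3×9 = 297
triangle coeff Δ(5,1,4) = 1/495
Σ_t [1,1]: t=1:−1/576 = -1/576
(3j)²=5/99 [(5 1 4; 0 0 0)], sign=-1
Σ_t [0,0]: t=0:+1/10080 = 1/10080
(3j)²=1/165 [(5 1 4; -2 -1 3)], sign=-1
⇒ 4πI² = 1/11
I = (+1)√(1/11/(4π)) = 0.08505478

0.085055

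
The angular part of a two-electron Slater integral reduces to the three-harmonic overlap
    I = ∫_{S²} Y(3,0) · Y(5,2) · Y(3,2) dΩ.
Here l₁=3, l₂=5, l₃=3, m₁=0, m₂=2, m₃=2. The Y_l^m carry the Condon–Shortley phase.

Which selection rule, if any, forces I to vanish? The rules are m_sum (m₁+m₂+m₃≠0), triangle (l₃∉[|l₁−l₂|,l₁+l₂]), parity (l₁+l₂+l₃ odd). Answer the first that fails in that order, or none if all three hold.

azimuthal sum: 0 + 2 + 2 = 4  ✗
2 ≤ 3 ≤ 8 (triangle on l)
L = 3 + 5 + 3 = 11 (odd)

m_sum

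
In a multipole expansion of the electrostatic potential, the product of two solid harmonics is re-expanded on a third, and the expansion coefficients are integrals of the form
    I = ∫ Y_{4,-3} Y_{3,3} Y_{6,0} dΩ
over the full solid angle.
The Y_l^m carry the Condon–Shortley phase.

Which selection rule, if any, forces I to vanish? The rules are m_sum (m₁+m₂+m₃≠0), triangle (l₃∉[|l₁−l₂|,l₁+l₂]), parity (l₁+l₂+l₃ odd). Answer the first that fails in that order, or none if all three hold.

azimuthal sum: -3 + 3 + 0 = 0  ✓
1 ≤ 6 ≤ 7 (triangle on l)  ✓
L = 4 + 3 + 6 = 13 (odd)  ✗

parity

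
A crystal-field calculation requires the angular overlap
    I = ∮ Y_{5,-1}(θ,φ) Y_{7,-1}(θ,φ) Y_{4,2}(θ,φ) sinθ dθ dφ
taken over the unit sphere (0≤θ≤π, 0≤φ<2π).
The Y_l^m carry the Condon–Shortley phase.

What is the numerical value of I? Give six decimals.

Checks pass: Σm=0; 16 even; l₃=4∈[2,12].
(2·5+1)(2·7+1)(2·4+1) = 1485
Δ: 8! 2! 6! / 17! → 1/6126120
sum: t=3:−1/69120 t=4:+1/20736 t=5:−1/69120 = 1/51840
3j²(5 7 4; 0 0 0) = Δ·Π!·Σ² = 280/21879  (sign +1)
sum: t=4:+1/55296 t=5:−1/86400 t=6:+1/2073600 = 29/4147200
3j²(5 7 4; -1 -1 2) = Δ·Π!·Σ² = 841/145860  (sign +1)
combine: 4πI² = 1485·280/21879·841/145860 = 58870/537251
take √, sign +1: I = 0.09337991

0.093380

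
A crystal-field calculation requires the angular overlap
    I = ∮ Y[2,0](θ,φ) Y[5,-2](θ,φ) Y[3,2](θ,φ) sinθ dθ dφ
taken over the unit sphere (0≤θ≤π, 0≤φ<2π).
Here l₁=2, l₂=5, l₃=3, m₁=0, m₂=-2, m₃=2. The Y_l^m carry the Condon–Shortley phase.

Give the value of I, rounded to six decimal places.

Checks pass: Σm=0; 10 even; l₃=3∈[3,7].
(2·2+1)(2·5+1)(2·3+1) = 385
Δ: 4! 0! 6! / 11! → 1/2310
sum: t=2:+1/144 = 1/144
3j²(2 5 3; 0 0 0) = Δ·Π!·Σ² = 10/231  (sign -1)
sum: t=2:+1/480 = 1/480
3j²(2 5 3; 0 -2 2) = Δ·Π!·Σ² = 3/110  (sign -1)
combine: 4πI² = 385·10/231·3/110 = 5/11
take √, sign +1: I = 0.19018827

0.190188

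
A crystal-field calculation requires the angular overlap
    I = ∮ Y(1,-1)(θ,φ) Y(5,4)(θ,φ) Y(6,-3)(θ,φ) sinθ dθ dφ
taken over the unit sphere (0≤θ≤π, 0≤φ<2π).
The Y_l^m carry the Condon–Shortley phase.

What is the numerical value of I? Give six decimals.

m-sum 0 ✓  L=12 even ✓  4≤6≤6 ✓
Π(2lᵢ+1) = 3×11×13 = 429
triangle coeff Δ(1,5,6) = 1/858
Σ_t [0,0]: t=0:+1/14400 = 1/14400
(3j)²=6/143 [(1 5 6; 0 0 0)], sign=+1
Σ_t [0,0]: t=0:+1/725760 = 1/725760
(3j)²=1/286 [(1 5 6; -1 4 -3)], sign=-1
⇒ 4πI² = 9/143
I = (-1)√(9/143/(4π)) = -0.07076985

-0.070770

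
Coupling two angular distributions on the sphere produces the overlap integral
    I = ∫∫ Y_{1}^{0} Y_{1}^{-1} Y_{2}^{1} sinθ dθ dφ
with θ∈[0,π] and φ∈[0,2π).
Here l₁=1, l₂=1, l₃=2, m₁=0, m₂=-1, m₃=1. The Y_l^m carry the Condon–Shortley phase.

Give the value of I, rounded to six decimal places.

Checks pass: Σm=0; 4 even; l₃=2∈[0,2].
(2·1+1)(2·1+1)(2·2+1) = 45
Δ: 0! 2! 2! / 5! → 1/30
sum: t=0:+1/1 = 1/1
3j²(1 1 2; 0 0 0) = Δ·Π!·Σ² = 2/15  (sign +1)
sum: t=0:+1/2 = 1/2
3j²(1 1 2; 0 -1 1) = Δ·Π!·Σ² = 1/10  (sign -1)
combine: 4πI² = 45·2/15·1/10 = 3/5
take √, sign -1: I = -0.21850969

-0.218510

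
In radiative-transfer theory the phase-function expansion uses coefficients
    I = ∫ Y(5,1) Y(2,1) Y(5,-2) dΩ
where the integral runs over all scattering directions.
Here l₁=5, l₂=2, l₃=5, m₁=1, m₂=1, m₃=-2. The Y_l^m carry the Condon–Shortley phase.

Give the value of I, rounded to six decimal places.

Checks pass: Σm=0; 12 even; l₃=5∈[3,7].
(2·5+1)(2·2+1)(2·5+1) = 605
Δ: 2! 8! 2! / 13! → 1/38610
sum: t=0:+1/2880 t=1:−1/576 t=2:+1/2880 = -1/960
3j²(5 2 5; 0 0 0) = Δ·Π!·Σ² = 10/429  (sign +1)
sum: t=1:−1/1440 t=2:+1/2880 = -1/2880
3j²(5 2 5; 1 1 -2) = Δ·Π!·Σ² = 7/715  (sign +1)
combine: 4πI² = 605·10/429·7/715 = 70/507
take √, sign +1: I = 0.10481902

0.104819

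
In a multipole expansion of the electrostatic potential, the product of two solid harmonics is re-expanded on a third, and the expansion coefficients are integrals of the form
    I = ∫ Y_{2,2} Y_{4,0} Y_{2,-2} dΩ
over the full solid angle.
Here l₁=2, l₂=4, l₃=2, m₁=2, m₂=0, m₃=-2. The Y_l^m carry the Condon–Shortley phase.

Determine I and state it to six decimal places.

Checks pass: Σm=0; 8 even; l₃=2∈[2,6].
(2·2+1)(2·4+1)(2·2+1) = 225
Δ: 4! 0! 4! / 9! → 1/630
sum: t=2:+1/16 = 1/16
3j²(2 4 2; 0 0 0) = Δ·Π!·Σ² = 2/35  (sign +1)
sum: t=0:+1/576 = 1/576
3j²(2 4 2; 2 0 -2) = Δ·Π!·Σ² = 1/630  (sign +1)
combine: 4πI² = 225·2/35·1/630 = 1/49
take √, sign +1: I = 0.04029926

0.040299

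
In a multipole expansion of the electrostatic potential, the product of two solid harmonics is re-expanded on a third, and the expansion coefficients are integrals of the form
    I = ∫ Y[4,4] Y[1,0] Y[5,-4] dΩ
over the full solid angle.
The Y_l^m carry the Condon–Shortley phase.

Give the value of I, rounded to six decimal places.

m-sum 0 ✓  L=10 even ✓  3≤5≤5 ✓
Π(2lᵢ+1) = 9×3×11 = 297
triangle coeff Δ(4,1,5) = 1/495
Σ_t [0,0]: t=0:+1/576 = 1/576
(3j)²=5/99 [(4 1 5; 0 0 0)], sign=-1
Σ_t [0,0]: t=0:+1/40320 = 1/40320
(3j)²=1/55 [(4 1 5; 4 0 -4)], sign=-1
⇒ 4πI² = 3/11
I = (+1)√(3/11/(4π)) = 0.14731920

0.147319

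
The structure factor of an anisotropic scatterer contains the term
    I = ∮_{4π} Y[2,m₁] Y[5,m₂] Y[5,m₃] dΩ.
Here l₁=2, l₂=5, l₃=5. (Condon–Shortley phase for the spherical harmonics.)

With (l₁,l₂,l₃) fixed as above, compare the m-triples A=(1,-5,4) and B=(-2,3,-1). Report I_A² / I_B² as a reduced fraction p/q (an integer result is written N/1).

135/112

Same 2,5,5: normalisation and zero-m 3j drop out of the ratio.
A: Δ: 2! 2! 8! / 13! → 1/38610; sum: t=0:+1/80640 = 1/80640; 3j²(2 5 5; 1 -5 4) = Δ·Π!·Σ² = 9/286  (sign -1)
B: Δ: 2! 2! 8! / 13! → 1/38610; sum: t=2:+1/5760 = 1/5760; 3j²(2 5 5; -2 3 -1) = Δ·Π!·Σ² = 56/2145  (sign +1)
I_A²/I_B² = (9/286)/(56/2145) = 135/112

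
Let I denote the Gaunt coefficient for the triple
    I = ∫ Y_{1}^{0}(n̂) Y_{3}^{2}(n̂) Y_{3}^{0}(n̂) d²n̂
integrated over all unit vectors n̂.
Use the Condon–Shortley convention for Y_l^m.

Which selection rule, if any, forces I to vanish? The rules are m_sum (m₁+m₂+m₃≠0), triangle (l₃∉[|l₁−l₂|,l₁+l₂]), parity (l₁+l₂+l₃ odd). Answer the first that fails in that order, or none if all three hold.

m_sum

azimuthal sum: 0 + 2 + 0 = 2  ✗
2 ≤ 3 ≤ 4 (triangle on l)
L = 1 + 3 + 3 = 7 (odd)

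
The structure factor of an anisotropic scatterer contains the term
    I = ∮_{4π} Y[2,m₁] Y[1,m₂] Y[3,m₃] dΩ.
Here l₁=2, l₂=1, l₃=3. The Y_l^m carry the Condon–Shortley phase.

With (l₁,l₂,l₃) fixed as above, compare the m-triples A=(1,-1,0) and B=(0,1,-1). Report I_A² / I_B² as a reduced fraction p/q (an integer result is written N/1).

1/2

l's match ⇒ only the (l;m) 3-j factors differ between A and B.
A: triangle coeff Δ(2,1,3) = 1/105; Σ_t [0,0]: t=0:+1/12 = 1/12; (3j)²=1/35 [(2 1 3; 1 -1 0)], sign=-1
B: triangle coeff Δ(2,1,3) = 1/105; Σ_t [0,0]: t=0:+1/8 = 1/8; (3j)²=2/35 [(2 1 3; 0 1 -1)], sign=+1
I_A²/I_B² = (1/35)/(2/35) = 1/2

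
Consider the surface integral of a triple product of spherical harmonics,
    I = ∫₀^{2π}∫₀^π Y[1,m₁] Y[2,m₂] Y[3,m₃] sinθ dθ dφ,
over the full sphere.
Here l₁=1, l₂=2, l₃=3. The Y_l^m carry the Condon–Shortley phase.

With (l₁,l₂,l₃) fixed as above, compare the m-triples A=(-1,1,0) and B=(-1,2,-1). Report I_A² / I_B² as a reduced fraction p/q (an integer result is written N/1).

3/1

Shared (l₁,l₂,l₃)=(1,2,3): N and (l;000)² cancel in I_A²/I_B².
A: Δ = 0!·2!·4!/7! = 1/105; Racah Σ t=0..0: t=0:+1/12 = 1/12; ⇒ 3j(1 2 3; -1 1 0)² = 1/35, sgn -1
B: Δ = 0!·2!·4!/7! = 1/105; Racah Σ t=0..0: t=0:+1/48 = 1/48; ⇒ 3j(1 2 3; -1 2 -1)² = 1/105, sgn +1
I_A²/I_B² = (1/35)/(1/105) = 3/1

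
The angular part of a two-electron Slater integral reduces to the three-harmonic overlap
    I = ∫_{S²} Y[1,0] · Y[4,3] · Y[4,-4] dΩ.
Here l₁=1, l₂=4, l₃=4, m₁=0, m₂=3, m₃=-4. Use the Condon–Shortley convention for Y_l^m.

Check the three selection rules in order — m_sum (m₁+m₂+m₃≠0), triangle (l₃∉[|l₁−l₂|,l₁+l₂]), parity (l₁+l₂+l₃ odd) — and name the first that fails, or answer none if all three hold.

m_sum

Σmᵢ = -1  ✗
l₃∈[|l₁−l₂|,l₁+l₂]=[3,5], have l₃=4
Σlᵢ = 9 ⇒ odd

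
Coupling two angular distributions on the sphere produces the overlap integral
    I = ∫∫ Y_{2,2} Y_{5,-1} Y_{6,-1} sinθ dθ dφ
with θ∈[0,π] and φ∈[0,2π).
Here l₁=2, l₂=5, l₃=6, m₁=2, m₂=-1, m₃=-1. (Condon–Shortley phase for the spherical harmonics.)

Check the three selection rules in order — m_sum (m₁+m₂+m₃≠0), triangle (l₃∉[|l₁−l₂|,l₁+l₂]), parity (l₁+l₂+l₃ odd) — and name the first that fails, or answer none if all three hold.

m₁+m₂+m₃ = 2 − 1 − 1 = 0  ✓
triangle: |2−5|=3 ≤ l₃=6 ≤ 2+5=7  ✓
parity: l₁+l₂+l₃ = 13 is odd  ✗

parity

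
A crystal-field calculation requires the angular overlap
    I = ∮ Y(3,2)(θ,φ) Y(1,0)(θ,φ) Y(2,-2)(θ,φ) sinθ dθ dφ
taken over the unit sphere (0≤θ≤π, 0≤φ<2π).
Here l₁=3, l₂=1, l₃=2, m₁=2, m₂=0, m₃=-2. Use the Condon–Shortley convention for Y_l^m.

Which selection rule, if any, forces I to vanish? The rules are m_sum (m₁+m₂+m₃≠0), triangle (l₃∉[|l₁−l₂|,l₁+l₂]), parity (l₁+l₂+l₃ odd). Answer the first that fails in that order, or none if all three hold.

m₁+m₂+m₃ = 2 + 0 − 2 = 0  ✓
triangle: |3−1|=2 ≤ l₃=2 ≤ 3+1=4  ✓
parity: l₁+l₂+l₃ = 6 is even  ✓

none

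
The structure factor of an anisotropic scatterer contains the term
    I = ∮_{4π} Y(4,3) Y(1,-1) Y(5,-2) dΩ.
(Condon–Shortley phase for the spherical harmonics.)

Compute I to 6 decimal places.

m-sum 0 ✓  L=10 even ✓  3≤5≤5 ✓
Π(2lᵢ+1) = 9×3×11 = 297
triangle coeff Δ(4,1,5) = 1/495
Σ_t [0,0]: t=0:+1/576 = 1/576
(3j)²=5/99 [(4 1 5; 0 0 0)], sign=-1
Σ_t [0,0]: t=0:+1/10080 = 1/10080
(3j)²=1/165 [(4 1 5; 3 -1 -2)], sign=-1
⇒ 4πI² = 1/11
I = (+1)√(1/11/(4π)) = 0.08505478

0.085055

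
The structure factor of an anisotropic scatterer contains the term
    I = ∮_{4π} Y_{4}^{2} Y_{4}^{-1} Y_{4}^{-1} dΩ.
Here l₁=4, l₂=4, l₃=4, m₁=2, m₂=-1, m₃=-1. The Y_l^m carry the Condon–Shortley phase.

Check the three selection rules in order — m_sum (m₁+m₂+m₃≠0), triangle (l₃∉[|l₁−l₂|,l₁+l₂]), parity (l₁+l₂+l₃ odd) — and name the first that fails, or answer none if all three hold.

none

azimuthal sum: 2 − 1 − 1 = 0  ✓
0 ≤ 4 ≤ 8 (triangle on l)  ✓
L = 4 + 4 + 4 = 12 (even)  ✓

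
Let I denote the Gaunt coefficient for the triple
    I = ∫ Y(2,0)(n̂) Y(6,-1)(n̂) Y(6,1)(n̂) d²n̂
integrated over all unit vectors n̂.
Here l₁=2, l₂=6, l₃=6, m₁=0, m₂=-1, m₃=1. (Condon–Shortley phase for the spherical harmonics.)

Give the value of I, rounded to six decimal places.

-0.149094

Rules hold: Σm=0, L=14 even, 4≤6≤8.
N = 5·13·13 = 845
Δ = 2!·2!·10!/15! = 1/90090
Racah Σ t=0..2: t=0:+1/69120 t=1:−1/14400 t=2:+1/69120 = -7/172800
⇒ 3j(2 6 6; 0 0 0)² = 14/715, sgn -1
Racah Σ t=0..2: t=0:+1/57600 t=1:−1/17280 t=2:+1/120960 = -13/403200
⇒ 3j(2 6 6; 0 -1 1)² = 13/770, sgn +1
4πI² = N·(3j₀)²·(3jₘ)² = 169/605
I = -1·√(0.279339/4π) = -0.14909419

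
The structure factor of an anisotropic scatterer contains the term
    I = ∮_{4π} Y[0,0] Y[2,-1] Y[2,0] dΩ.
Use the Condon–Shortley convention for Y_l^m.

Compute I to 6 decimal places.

Σmᵢ = -1 ≠ 0, so the φ-integral vanishes; I = 0

0.000000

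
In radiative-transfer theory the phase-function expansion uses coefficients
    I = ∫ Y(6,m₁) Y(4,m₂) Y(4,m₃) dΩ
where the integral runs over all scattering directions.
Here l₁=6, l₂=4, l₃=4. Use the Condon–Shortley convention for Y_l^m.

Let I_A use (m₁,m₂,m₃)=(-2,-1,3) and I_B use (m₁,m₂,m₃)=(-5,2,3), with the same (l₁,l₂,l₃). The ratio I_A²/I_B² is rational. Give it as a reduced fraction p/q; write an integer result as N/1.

Same 6,4,4: normalisation and zero-m 3j drop out of the ratio.
A: Δ: 6! 6! 2! / 15! → 1/1261260; sum: t=2:+1/34560 t=3:−1/8640 = -1/11520; 3j²(6 4 4; -2 -1 3) = Δ·Π!·Σ² = 3/143  (sign +1)
B: Δ: 6! 6! 2! / 15! → 1/1261260; sum: t=5:−1/86400 t=6:+1/172800 = -1/172800; 3j²(6 4 4; -5 2 3) = Δ·Π!·Σ² = 1/130  (sign +1)
I_A²/I_B² = (3/143)/(1/130) = 30/11

30/11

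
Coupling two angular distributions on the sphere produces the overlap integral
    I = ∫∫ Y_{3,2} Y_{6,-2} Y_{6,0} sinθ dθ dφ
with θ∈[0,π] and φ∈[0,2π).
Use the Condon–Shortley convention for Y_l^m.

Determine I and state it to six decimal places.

Σlᵢ=15 odd — θ-integrand is odd under cosθ→−cosθ; I=0

0.000000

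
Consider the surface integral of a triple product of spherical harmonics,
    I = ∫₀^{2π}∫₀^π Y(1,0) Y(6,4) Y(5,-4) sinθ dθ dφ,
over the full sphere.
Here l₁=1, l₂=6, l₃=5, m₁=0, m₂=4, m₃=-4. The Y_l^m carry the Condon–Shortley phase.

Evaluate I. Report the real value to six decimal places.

Checks pass: Σm=0; 12 even; l₃=5∈[5,7].
(2·1+1)(2·6+1)(2·5+1) = 429
Δ: 2! 0! 10! / 13! → 1/858
sum: t=1:−1/14400 = -1/14400
3j²(1 6 5; 0 0 0) = Δ·Π!·Σ² = 6/143  (sign +1)
sum: t=1:−1/362880 = -1/362880
3j²(1 6 5; 0 4 -4) = Δ·Π!·Σ² = 10/429  (sign +1)
combine: 4πI² = 429·6/143·10/429 = 60/143
take √, sign +1: I = 0.18272698

0.182727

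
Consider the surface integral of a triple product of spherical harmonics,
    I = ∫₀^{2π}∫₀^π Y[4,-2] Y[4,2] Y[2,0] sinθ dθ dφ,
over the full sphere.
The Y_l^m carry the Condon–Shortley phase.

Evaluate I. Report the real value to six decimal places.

0.065536

m-sum 0 ✓  L=10 even ✓  0≤2≤8 ✓
Π(2lᵢ+1) = 9×9×5 = 405
triangle coeff Δ(4,4,2) = 1/13860
Σ_t [2,4]: t=2:+1/192 t=3:−1/36 t=4:+1/192 = -5/288
(3j)²=20/693 [(4 4 2; 0 0 0)], sign=-1
Σ_t [4,6]: t=4:+1/192 t=5:−1/120 t=6:+1/2880 = -1/360
(3j)²=16/3465 [(4 4 2; -2 2 0)], sign=-1
⇒ 4πI² = 320/5929
I = (+1)√(320/5929/(4π)) = 0.06553591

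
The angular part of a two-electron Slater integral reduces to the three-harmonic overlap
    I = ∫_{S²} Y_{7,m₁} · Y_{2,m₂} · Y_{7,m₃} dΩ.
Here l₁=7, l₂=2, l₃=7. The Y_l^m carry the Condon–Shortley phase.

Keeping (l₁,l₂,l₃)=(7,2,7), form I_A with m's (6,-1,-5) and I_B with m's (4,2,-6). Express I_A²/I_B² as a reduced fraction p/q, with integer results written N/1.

Same 7,2,7: normalisation and zero-m 3j drop out of the ratio.
A: Δ: 2! 12! 2! / 17! → 1/185640; sum: t=0:+1/79833600 t=1:−1/958003200 = 1/87091200; 3j²(7 2 7; 6 -1 -5) = Δ·Π!·Σ² = 121/4760  (sign +1)
B: Δ: 2! 12! 2! / 17! → 1/185640; sum: t=2:+1/159667200 = 1/159667200; 3j²(7 2 7; 4 2 -6) = Δ·Π!·Σ² = 9/1190  (sign -1)
I_A²/I_B² = (121/4760)/(9/1190) = 121/36

121/36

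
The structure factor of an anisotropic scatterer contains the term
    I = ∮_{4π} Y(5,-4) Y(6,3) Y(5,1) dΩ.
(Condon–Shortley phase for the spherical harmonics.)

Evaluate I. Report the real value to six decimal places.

-0.020582

Rules hold: Σm=0, L=16 even, 1≤5≤11.
N = 11·13·11 = 1573
Δ = 6!·4!·6!/17! = 1/28588560
Racah Σ t=1..5: t=1:−1/345600 t=2:+1/13824 t=3:−1/5184 t=4:+1/13824 t=5:−1/345600 = -7/129600
⇒ 3j(5 6 5; 0 0 0)² = 80/7293, sgn +1
Racah Σ t=5..6: t=5:−1/138240 t=6:+1/155520 = -1/1244160
⇒ 3j(5 6 5; -4 3 1)² = 3/9724, sgn -1
4πI² = N·(3j₀)²·(3jₘ)² = 20/3757
I = -1·√(0.0053234/4π) = -0.02058209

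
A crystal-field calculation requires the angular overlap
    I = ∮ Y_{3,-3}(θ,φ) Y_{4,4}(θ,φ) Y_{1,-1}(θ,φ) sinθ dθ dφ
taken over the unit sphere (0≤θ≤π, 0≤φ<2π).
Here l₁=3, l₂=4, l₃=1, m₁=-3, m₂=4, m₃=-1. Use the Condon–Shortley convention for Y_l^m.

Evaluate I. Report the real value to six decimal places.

0.325735

m-sum 0 ✓  L=8 even ✓  1≤1≤7 ✓
Π(2lᵢ+1) = 7×9×3 = 189
triangle coeff Δ(3,4,1) = 1/252
Σ_t [3,3]: t=3:−1/36 = -1/36
(3j)²=4/63 [(3 4 1; 0 0 0)], sign=+1
Σ_t [6,6]: t=6:+1/1440 = 1/1440
(3j)²=1/9 [(3 4 1; -3 4 -1)], sign=+1
⇒ 4πI² = 4/3
I = (+1)√(4/3/(4π)) = 0.32573501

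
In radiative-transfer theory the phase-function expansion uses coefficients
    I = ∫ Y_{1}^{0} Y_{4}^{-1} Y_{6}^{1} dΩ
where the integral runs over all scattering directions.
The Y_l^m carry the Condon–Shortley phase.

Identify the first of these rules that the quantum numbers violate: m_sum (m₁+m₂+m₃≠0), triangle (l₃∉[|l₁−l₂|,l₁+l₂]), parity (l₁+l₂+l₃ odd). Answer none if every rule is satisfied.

triangle

m₁+m₂+m₃ = 0 − 1 + 1 = 0  ✓
triangle: |1−4|=3 ≤ l₃=6 ≤ 1+4=5  ✗
parity: l₁+l₂+l₃ = 11 is odd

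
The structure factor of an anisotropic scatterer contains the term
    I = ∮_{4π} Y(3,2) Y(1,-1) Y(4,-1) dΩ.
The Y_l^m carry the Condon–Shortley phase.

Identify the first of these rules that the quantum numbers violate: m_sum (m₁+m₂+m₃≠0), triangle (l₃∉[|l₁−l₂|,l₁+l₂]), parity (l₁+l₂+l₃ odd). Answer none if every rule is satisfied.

azimuthal sum: 2 − 1 − 1 = 0  ✓
2 ≤ 4 ≤ 4 (triangle on l)  ✓
L = 3 + 1 + 4 = 8 (even)  ✓

none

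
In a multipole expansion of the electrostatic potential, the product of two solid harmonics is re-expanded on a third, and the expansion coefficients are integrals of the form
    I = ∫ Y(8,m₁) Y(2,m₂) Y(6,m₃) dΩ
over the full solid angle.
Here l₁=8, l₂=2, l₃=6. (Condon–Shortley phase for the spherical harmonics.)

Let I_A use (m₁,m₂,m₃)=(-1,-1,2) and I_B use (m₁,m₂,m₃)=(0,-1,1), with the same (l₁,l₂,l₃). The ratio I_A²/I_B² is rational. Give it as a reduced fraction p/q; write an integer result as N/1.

Same 8,2,6: normalisation and zero-m 3j drop out of the ratio.
A: Δ: 4! 12! 0! / 17! → 1/30940; sum: t=1:−1/5806080 = -1/5806080; 3j²(8 2 6; -1 -1 2) = Δ·Π!·Σ² = 9/884  (sign -1)
B: Δ: 4! 12! 0! / 17! → 1/30940; sum: t=1:−1/3628800 = -1/3628800; 3j²(8 2 6; 0 -1 1) = Δ·Π!·Σ² = 16/1105  (sign +1)
I_A²/I_B² = (9/884)/(16/1105) = 45/64

45/64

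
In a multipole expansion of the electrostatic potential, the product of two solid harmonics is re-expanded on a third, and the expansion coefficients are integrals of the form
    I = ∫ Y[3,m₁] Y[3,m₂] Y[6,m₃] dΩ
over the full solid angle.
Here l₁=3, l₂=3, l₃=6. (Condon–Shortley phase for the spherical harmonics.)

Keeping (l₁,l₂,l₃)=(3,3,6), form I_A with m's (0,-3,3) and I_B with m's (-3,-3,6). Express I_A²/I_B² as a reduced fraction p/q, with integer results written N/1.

1/11

l's match ⇒ only the (l;m) 3-j factors differ between A and B.
A: triangle coeff Δ(3,3,6) = 1/12012; Σ_t [0,0]: t=0:+1/25920 = 1/25920; (3j)²=1/143 [(3 3 6; 0 -3 3)], sign=-1
B: triangle coeff Δ(3,3,6) = 1/12012; Σ_t [0,0]: t=0:+1/518400 = 1/518400; (3j)²=1/13 [(3 3 6; -3 -3 6)], sign=+1
I_A²/I_B² = (1/143)/(1/13) = 1/11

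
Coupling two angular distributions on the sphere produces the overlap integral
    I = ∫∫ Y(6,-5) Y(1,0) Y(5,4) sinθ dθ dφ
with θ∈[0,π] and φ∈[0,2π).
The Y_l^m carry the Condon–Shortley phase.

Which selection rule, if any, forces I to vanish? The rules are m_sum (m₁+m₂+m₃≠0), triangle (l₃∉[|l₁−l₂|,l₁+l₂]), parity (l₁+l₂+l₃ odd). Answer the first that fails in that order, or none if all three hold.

m₁+m₂+m₃ = -5 + 0 + 4 = -1  ✗
triangle: |6−1|=5 ≤ l₃=5 ≤ 6+1=7
parity: l₁+l₂+l₃ = 12 is even

m_sum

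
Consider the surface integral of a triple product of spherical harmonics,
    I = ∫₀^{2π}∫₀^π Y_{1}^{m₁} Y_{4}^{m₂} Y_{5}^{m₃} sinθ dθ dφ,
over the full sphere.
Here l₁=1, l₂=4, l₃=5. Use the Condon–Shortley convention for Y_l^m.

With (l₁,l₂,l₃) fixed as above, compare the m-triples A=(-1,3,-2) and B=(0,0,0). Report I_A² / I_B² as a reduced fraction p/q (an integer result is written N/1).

3/25

l's match ⇒ only the (l;m) 3-j factors differ between A and B.
A: triangle coeff Δ(1,4,5) = 1/495; Σ_t [0,0]: t=0:+1/10080 = 1/10080; (3j)²=1/165 [(1 4 5; -1 3 -2)], sign=-1
B: triangle coeff Δ(1,4,5) = 1/495; Σ_t [0,0]: t=0:+1/576 = 1/576; (3j)²=5/99 [(1 4 5; 0 0 0)], sign=-1
I_A²/I_B² = (1/165)/(5/99) = 3/25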